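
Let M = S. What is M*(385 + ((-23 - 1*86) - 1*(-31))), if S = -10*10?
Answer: -30700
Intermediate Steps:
S = -100
M = -100
M*(385 + ((-23 - 1*86) - 1*(-31))) = -100*(385 + ((-23 - 1*86) - 1*(-31))) = -100*(385 + ((-23 - 86) + 31)) = -100*(385 + (-109 + 31)) = -100*(385 - 78) = -100*307 = -30700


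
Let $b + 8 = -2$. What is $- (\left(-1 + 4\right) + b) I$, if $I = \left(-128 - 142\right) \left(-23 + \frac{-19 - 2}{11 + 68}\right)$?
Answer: $\frac{3473820}{79} \approx 43972.0$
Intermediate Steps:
$b = -10$ ($b = -8 - 2 = -10$)
$I = \frac{496260}{79}$ ($I = - 270 \left(-23 - \frac{21}{79}\right) = \left(-270\right) \left(- \frac{1838}{79}\right) = \frac{496260}{79} \approx 6281.8$)
$- (\left(-1 + 4\right) + b) I = - (\left(-1 + 4\right) - 10) \frac{496260}{79} = - (3 - 10) \frac{496260}{79} = \left(-1\right) \left(-7\right) \frac{496260}{79} = 7 \cdot \frac{496260}{79} = \frac{3473820}{79}$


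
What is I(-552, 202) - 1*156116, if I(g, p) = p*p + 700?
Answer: -114612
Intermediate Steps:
I(g, p) = 700 + p**2 (I(g, p) = p**2 + 700 = 700 + p**2)
I(-552, 202) - 1*156116 = (700 + 202**2) - 1*156116 = (700 + 40804) - 156116 = 41504 - 156116 = -114612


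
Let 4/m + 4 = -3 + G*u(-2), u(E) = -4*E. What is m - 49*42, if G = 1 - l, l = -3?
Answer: -51446/25 ≈ -2057.8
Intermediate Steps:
G = 4 (G = 1 - 1*(-3) = 1 + 3 = 4)
m = 4/25 (m = 4/(-4 + (-3 + 4*(-4*(-2)))) = 4/(-4 + (-3 + 4*8)) = 4/(-4 + (-3 + 32)) = 4/(-4 + 29) = 4/25 ≈ 0.16000)
m - 49*42 = 4/25 - 49*42 = 4/25 - 2058 = -51446/25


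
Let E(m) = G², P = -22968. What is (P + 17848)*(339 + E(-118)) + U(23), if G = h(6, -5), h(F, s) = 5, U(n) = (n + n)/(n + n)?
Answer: -1863679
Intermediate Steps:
U(n) = 1 (U(n) = (2*n)/((2*n)) = (2*n)*(1/(2*n)) = 1)
G = 5
E(m) = 25 (E(m) = 5² = 25)
(P + 17848)*(339 + E(-118)) + U(23) = (-22968 + 17848)*(339 + 25) + 1 = -5120*364 + 1 = -1863680 + 1 = -1863679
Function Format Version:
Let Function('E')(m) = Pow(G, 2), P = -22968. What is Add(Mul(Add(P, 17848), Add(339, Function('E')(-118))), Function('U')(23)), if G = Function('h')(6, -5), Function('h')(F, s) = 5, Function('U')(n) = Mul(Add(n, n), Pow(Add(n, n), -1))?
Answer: -1863679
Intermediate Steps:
Function('U')(n) = 1 (Function('U')(n) = Mul(Mul(2, n), Pow(Mul(2, n), -1)) = Mul(Mul(2, n), Mul(Rational(1, 2), Pow(n, -1))) = 1)
G = 5
Function('E')(m) = 25 (Function('E')(m) = Pow(5, 2) = 25)
Add(Mul(Add(P, 17848), Add(339, Function('E')(-118))), Function('U')(23)) = Add(Mul(Add(-22968, 17848), Add(339, 25)), 1) = Add(Mul(-5120, 364), 1) = Add(-1863680, 1) = -1863679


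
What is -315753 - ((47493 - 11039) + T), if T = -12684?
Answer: -339523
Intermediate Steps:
-315753 - ((47493 - 11039) + T) = -315753 - ((47493 - 11039) - 12684) = -315753 - (36454 - 12684) = -315753 - 1*23770 = -315753 - 23770 = -339523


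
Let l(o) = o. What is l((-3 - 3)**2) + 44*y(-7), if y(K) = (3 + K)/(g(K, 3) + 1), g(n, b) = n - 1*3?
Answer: 500/9 ≈ 55.556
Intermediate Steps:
g(n, b) = -3 + n (g(n, b) = n - 3 = -3 + n)
y(K) = (3 + K)/(-2 + K) (y(K) = (3 + K)/((-3 + K) + 1) = (3 + K)/(-2 + K))
l((-3 - 3)**2) + 44*y(-7) = (-3 - 3)**2 + 44*((3 - 7)/(-2 - 7)) = (-6)**2 + 44*(-4/(-9)) = 36 + 44*(-1/9*(-4)) = 36 + 44*(4/9) = 36 + 176/9 = 500/9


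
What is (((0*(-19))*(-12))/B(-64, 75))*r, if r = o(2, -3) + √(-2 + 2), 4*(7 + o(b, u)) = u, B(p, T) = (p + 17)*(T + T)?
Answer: 0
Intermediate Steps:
B(p, T) = 2*T*(17 + p) (B(p, T) = (17 + p)*(2*T) = 2*T*(17 + p))
o(b, u) = -7 + u/4
r = -31/4 (r = (-7 + (¼)*(-3)) + √(-2 + 2) = (-7 - ¾) + √0 = -31/4 + 0 = -31/4 ≈ -7.7500)
(((0*(-19))*(-12))/B(-64, 75))*r = (((0*(-19))*(-12))/((2*75*(17 - 64))))*(-31/4) = ((0*(-12))/((2*75*(-47))))*(-31/4) = (0/(-7050))*(-31/4) = (0*(-1/7050))*(-31/4) = 0*(-31/4) = 0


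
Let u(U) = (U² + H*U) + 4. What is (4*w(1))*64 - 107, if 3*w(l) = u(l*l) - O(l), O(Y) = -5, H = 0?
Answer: 2239/3 ≈ 746.33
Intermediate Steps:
u(U) = 4 + U² (u(U) = (U² + 0*U) + 4 = (U² + 0) + 4 = U² + 4 = 4 + U²)
w(l) = 3 + l⁴/3 (w(l) = ((4 + (l*l)²) - 1*(-5))/3 = ((4 + (l²)²) + 5)/3 = ((4 + l⁴) + 5)/3 = (9 + l⁴)/3 = 3 + l⁴/3)
(4*w(1))*64 - 107 = (4*(3 + (⅓)*1⁴))*64 - 107 = (4*(3 + (⅓)*1))*64 - 107 = (4*(3 + ⅓))*64 - 107 = (4*(10/3))*64 - 107 = (40/3)*64 - 107 = 2560/3 - 107 = 2239/3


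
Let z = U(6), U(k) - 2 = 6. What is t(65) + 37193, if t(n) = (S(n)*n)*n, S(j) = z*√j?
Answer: 37193 + 33800*√65 ≈ 3.0970e+5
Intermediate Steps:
U(k) = 8 (U(k) = 2 + 6 = 8)
z = 8
S(j) = 8*√j
t(n) = 8*n^(5/2) (t(n) = ((8*√n)*n)*n = (8*n^(3/2))*n = 8*n^(5/2))
t(65) + 37193 = 8*65^(5/2) + 37193 = 8*(4225*√65) + 37193 = 33800*√65 + 37193 = 37193 + 33800*√65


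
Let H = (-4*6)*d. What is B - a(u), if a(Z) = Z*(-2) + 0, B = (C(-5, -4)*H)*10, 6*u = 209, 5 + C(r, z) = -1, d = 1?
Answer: 4529/3 ≈ 1509.7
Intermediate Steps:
C(r, z) = -6 (C(r, z) = -5 - 1 = -6)
H = -24 (H = -4*6*1 = -24*1 = -24)
u = 209/6 (u = (⅙)*209 = 209/6 ≈ 34.833)
B = 1440 (B = -6*(-24)*10 = 144*10 = 1440)
a(Z) = -2*Z (a(Z) = -2*Z + 0 = -2*Z)
B - a(u) = 1440 - (-2)*209/6 = 1440 - 1*(-209/3) = 1440 + 209/3 = 4529/3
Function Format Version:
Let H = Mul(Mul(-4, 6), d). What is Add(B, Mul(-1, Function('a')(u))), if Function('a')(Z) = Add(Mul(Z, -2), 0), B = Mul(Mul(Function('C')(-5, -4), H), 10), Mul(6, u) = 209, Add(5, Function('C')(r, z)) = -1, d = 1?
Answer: Rational(4529, 3) ≈ 1509.7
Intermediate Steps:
Function('C')(r, z) = -6 (Function('C')(r, z) = Add(-5, -1) = -6)
H = -24 (H = Mul(Mul(-4, 6), 1) = Mul(-24, 1) = -24)
u = Rational(209, 6) (u = Mul(Rational(1, 6), 209) = Rational(209, 6) ≈ 34.833)
B = 1440 (B = Mul(Mul(-6, -24), 10) = Mul(144, 10) = 1440)
Function('a')(Z) = Mul(-2, Z) (Function('a')(Z) = Add(Mul(-2, Z), 0) = Mul(-2, Z))
Add(B, Mul(-1, Function('a')(u))) = Add(1440, Mul(-1, Mul(-2, Rational(209, 6)))) = Add(1440, Mul(-1, Rational(-209, 3))) = Add(1440, Rational(209, 3)) = Rational(4529, 3)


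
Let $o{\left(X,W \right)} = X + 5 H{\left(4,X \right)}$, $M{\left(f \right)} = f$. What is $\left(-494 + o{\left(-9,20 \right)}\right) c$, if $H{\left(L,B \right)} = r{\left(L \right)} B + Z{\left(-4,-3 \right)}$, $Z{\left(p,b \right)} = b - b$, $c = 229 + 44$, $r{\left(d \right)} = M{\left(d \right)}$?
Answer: $-186459$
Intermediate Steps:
$r{\left(d \right)} = d$
$c = 273$
$Z{\left(p,b \right)} = 0$
$H{\left(L,B \right)} = B L$ ($H{\left(L,B \right)} = L B + 0 = B L + 0 = B L$)
$o{\left(X,W \right)} = 21 X$ ($o{\left(X,W \right)} = X + 5 X 4 = X + 5 \cdot 4 X = X + 20 X = 21 X$)
$\left(-494 + o{\left(-9,20 \right)}\right) c = \left(-494 + 21 \left(-9\right)\right) 273 = \left(-494 - 189\right) 273 = \left(-683\right) 273 = -186459$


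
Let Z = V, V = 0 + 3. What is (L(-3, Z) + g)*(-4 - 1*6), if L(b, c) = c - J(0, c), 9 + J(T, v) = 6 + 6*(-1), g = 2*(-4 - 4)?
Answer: 40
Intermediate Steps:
g = -16 (g = 2*(-8) = -16)
V = 3
J(T, v) = -9 (J(T, v) = -9 + (6 + 6*(-1)) = -9 + (6 - 6) = -9 + 0 = -9)
Z = 3
L(b, c) = 9 + c (L(b, c) = c - 1*(-9) = c + 9 = 9 + c)
(L(-3, Z) + g)*(-4 - 1*6) = ((9 + 3) - 16)*(-4 - 1*6) = (12 - 16)*(-4 - 6) = -4*(-10) = 40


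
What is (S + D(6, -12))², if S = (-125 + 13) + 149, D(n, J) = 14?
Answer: 2601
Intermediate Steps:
S = 37 (S = -112 + 149 = 37)
(S + D(6, -12))² = (37 + 14)² = 51² = 2601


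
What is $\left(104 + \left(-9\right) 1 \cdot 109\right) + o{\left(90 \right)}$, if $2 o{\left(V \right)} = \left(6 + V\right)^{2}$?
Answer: $3731$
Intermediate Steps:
$o{\left(V \right)} = \frac{\left(6 + V\right)^{2}}{2}$
$\left(104 + \left(-9\right) 1 \cdot 109\right) + o{\left(90 \right)} = \left(104 + \left(-9\right) 1 \cdot 109\right) + \frac{\left(6 + 90\right)^{2}}{2} = \left(104 - 981\right) + \frac{96^{2}}{2} = \left(104 - 981\right) + \frac{1}{2} \cdot 9216 = -877 + 4608 = 3731$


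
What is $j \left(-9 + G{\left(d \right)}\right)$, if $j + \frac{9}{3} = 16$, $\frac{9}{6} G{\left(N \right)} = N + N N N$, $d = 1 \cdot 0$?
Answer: $-117$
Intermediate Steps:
$d = 0$
$G{\left(N \right)} = \frac{2 N}{3} + \frac{2 N^{3}}{3}$ ($G{\left(N \right)} = \frac{2 \left(N + N N N\right)}{3} = \frac{2 \left(N + N^{2} N\right)}{3} = \frac{2 \left(N + N^{3}\right)}{3} = \frac{2 N}{3} + \frac{2 N^{3}}{3}$)
$j = 13$ ($j = -3 + 16 = 13$)
$j \left(-9 + G{\left(d \right)}\right) = 13 \left(-9 + \frac{2}{3} \cdot 0 \left(1 + 0^{2}\right)\right) = 13 \left(-9 + \frac{2}{3} \cdot 0 \left(1 + 0\right)\right) = 13 \left(-9 + \frac{2}{3} \cdot 0 \cdot 1\right) = 13 \left(-9 + 0\right) = 13 \left(-9\right) = -117$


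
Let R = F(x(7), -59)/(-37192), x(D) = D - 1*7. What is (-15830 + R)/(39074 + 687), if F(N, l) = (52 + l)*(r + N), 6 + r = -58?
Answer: -73593726/184848889 ≈ -0.39813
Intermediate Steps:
r = -64 (r = -6 - 58 = -64)
x(D) = -7 + D (x(D) = D - 7 = -7 + D)
F(N, l) = (-64 + N)*(52 + l) (F(N, l) = (52 + l)*(-64 + N) = (-64 + N)*(52 + l))
R = -56/4649 (R = (-3328 - 64*(-59) + 52*(-7 + 7) + (-7 + 7)*(-59))/(-37192) = (-3328 + 3776 + 52*0 + 0*(-59))*(-1/37192) = (-3328 + 3776 + 0 + 0)*(-1/37192) = 448*(-1/37192) = -56/4649 ≈ -0.012046)
(-15830 + R)/(39074 + 687) = (-15830 - 56/4649)/(39074 + 687) = -73593726/4649/39761 = -73593726/4649*1/39761 = -73593726/184848889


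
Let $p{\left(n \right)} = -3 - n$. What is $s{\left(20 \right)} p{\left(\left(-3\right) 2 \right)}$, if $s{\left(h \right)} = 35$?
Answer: $105$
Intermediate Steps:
$s{\left(20 \right)} p{\left(\left(-3\right) 2 \right)} = 35 \left(-3 - \left(-3\right) 2\right) = 35 \left(-3 - -6\right) = 35 \left(-3 + 6\right) = 35 \cdot 3 = 105$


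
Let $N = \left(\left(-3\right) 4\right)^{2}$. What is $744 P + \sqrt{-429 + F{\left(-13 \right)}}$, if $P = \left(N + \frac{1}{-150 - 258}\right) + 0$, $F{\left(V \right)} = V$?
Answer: $\frac{1821281}{17} + i \sqrt{442} \approx 1.0713 \cdot 10^{5} + 21.024 i$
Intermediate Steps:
$N = 144$ ($N = \left(-12\right)^{2} = 144$)
$P = \frac{58751}{408}$ ($P = \left(144 + \frac{1}{-150 - 258}\right) + 0 = \left(144 + \frac{1}{-408}\right) + 0 = \left(144 - \frac{1}{408}\right) + 0 = \frac{58751}{408} + 0 = \frac{58751}{408} \approx 144.0$)
$744 P + \sqrt{-429 + F{\left(-13 \right)}} = 744 \cdot \frac{58751}{408} + \sqrt{-429 - 13} = \frac{1821281}{17} + \sqrt{-442} = \frac{1821281}{17} + i \sqrt{442}$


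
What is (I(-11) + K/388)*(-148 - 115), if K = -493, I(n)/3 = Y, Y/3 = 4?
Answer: -3543925/388 ≈ -9133.8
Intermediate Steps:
Y = 12 (Y = 3*4 = 12)
I(n) = 36 (I(n) = 3*12 = 36)
(I(-11) + K/388)*(-148 - 115) = (36 - 493/388)*(-148 - 115) = (36 - 493*1/388)*(-263) = (36 - 493/388)*(-263) = (13475/388)*(-263) = -3543925/388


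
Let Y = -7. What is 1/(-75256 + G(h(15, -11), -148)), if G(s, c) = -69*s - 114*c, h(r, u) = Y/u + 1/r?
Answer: -55/3213788 ≈ -1.7114e-5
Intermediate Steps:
h(r, u) = 1/r - 7/u (h(r, u) = -7/u + 1/r = 1/r - 7/u)
G(s, c) = -114*c - 69*s
1/(-75256 + G(h(15, -11), -148)) = 1/(-75256 + (-114*(-148) - 69*(1/15 - 7/(-11)))) = 1/(-75256 + (16872 - 69*(1/15 - 7*(-1/11)))) = 1/(-75256 + (16872 - 69*(1/15 + 7/11))) = 1/(-75256 + (16872 - 69*116/165)) = 1/(-75256 + (16872 - 2668/55)) = 1/(-75256 + 925292/55) = 1/(-3213788/55) = -55/3213788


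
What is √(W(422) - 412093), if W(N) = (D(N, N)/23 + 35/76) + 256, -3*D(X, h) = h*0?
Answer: I*√594691963/38 ≈ 641.75*I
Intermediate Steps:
D(X, h) = 0 (D(X, h) = -h*0/3 = -⅓*0 = 0)
W(N) = 19491/76 (W(N) = (0/23 + 35/76) + 256 = (0*(1/23) + 35*(1/76)) + 256 = (0 + 35/76) + 256 = 35/76 + 256 = 19491/76)
√(W(422) - 412093) = √(19491/76 - 412093) = √(-31299577/76) = I*√594691963/38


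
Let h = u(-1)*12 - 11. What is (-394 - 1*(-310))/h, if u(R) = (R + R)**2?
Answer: -84/37 ≈ -2.2703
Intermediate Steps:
u(R) = 4*R**2 (u(R) = (2*R)**2 = 4*R**2)
h = 37 (h = (4*(-1)**2)*12 - 11 = (4*1)*12 - 11 = 4*12 - 11 = 48 - 11 = 37)
(-394 - 1*(-310))/h = (-394 - 1*(-310))/37 = (-394 + 310)*(1/37) = -84*1/37 = -84/37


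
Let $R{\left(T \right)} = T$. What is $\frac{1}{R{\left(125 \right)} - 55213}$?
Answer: $- \frac{1}{55088} \approx -1.8153 \cdot 10^{-5}$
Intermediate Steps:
$\frac{1}{R{\left(125 \right)} - 55213} = \frac{1}{125 - 55213} = \frac{1}{-55088} = - \frac{1}{55088}$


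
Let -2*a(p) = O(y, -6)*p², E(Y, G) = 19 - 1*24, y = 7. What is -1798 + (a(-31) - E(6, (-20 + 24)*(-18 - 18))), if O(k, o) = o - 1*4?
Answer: 3012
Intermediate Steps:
E(Y, G) = -5 (E(Y, G) = 19 - 24 = -5)
O(k, o) = -4 + o (O(k, o) = o - 4 = -4 + o)
a(p) = 5*p² (a(p) = -(-4 - 6)*p²/2 = -(-5)*p² = 5*p²)
-1798 + (a(-31) - E(6, (-20 + 24)*(-18 - 18))) = -1798 + (5*(-31)² - 1*(-5)) = -1798 + (5*961 + 5) = -1798 + (4805 + 5) = -1798 + 4810 = 3012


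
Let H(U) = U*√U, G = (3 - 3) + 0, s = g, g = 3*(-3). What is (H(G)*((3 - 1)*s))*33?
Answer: 0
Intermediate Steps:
g = -9
s = -9
G = 0 (G = 0 + 0 = 0)
H(U) = U^(3/2)
(H(G)*((3 - 1)*s))*33 = (0^(3/2)*((3 - 1)*(-9)))*33 = (0*(2*(-9)))*33 = (0*(-18))*33 = 0*33 = 0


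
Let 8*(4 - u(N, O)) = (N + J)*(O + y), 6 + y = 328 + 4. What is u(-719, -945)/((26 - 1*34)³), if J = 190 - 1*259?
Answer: 121935/1024 ≈ 119.08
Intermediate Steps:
y = 326 (y = -6 + (328 + 4) = -6 + 332 = 326)
J = -69 (J = 190 - 259 = -69)
u(N, O) = 4 - (-69 + N)*(326 + O)/8 (u(N, O) = 4 - (N - 69)*(O + 326)/8 = 4 - (-69 + N)*(326 + O)/8)
u(-719, -945)/((26 - 1*34)³) = (11263/4 - 163/4*(-719) + (69/8)*(-945) - ⅛*(-719)*(-945))/((26 - 1*34)³) = (11263/4 + 117197/4 - 65205/8 - 679455/8)/((26 - 34)³) = -121935/(2*((-8)³)) = -121935/2/(-512) = -121935/2*(-1/512) = 121935/1024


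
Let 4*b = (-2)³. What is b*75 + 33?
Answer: -117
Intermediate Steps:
b = -2 (b = (¼)*(-2)³ = (¼)*(-8) = -2)
b*75 + 33 = -2*75 + 33 = -150 + 33 = -117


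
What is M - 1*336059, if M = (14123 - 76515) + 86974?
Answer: -311477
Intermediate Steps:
M = 24582 (M = -62392 + 86974 = 24582)
M - 1*336059 = 24582 - 1*336059 = 24582 - 336059 = -311477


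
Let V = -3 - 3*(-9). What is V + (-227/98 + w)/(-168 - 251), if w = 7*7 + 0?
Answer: 980913/41062 ≈ 23.889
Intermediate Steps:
V = 24 (V = -3 + 27 = 24)
w = 49 (w = 49 + 0 = 49)
V + (-227/98 + w)/(-168 - 251) = 24 + (-227/98 + 49)/(-168 - 251) = 24 + (-227*1/98 + 49)/(-419) = 24 + (-227/98 + 49)*(-1/419) = 24 + (4575/98)*(-1/419) = 24 - 4575/41062 = 980913/41062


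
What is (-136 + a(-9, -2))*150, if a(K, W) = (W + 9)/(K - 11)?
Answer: -40905/2 ≈ -20453.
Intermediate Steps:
a(K, W) = (9 + W)/(-11 + K)
(-136 + a(-9, -2))*150 = (-136 + (9 - 2)/(-11 - 9))*150 = (-136 + 7/(-20))*150 = (-136 - 1/20*7)*150 = (-136 - 7/20)*150 = -2727/20*150 = -40905/2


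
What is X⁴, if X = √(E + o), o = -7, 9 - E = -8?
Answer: 100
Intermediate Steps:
E = 17 (E = 9 - 1*(-8) = 9 + 8 = 17)
X = √10 (X = √(17 - 7) = √10 ≈ 3.1623)
X⁴ = (√10)⁴ = 100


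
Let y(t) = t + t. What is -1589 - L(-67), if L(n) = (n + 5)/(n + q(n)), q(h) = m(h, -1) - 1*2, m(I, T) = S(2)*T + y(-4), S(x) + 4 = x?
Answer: -119237/75 ≈ -1589.8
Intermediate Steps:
y(t) = 2*t
S(x) = -4 + x
m(I, T) = -8 - 2*T (m(I, T) = (-4 + 2)*T + 2*(-4) = -2*T - 8 = -8 - 2*T)
q(h) = -8 (q(h) = (-8 - 2*(-1)) - 1*2 = (-8 + 2) - 2 = -6 - 2 = -8)
L(n) = (5 + n)/(-8 + n) (L(n) = (n + 5)/(n - 8) = (5 + n)/(-8 + n))
-1589 - L(-67) = -1589 - (5 - 67)/(-8 - 67) = -1589 - (-62)/(-75) = -1589 - (-1)*(-62)/75 = -1589 - 1*62/75 = -1589 - 62/75 = -119237/75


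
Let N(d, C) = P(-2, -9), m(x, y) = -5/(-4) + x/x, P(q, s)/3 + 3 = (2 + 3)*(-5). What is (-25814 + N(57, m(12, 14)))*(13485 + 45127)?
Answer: -1517933576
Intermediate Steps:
P(q, s) = -84 (P(q, s) = -9 + 3*((2 + 3)*(-5)) = -9 + 3*(5*(-5)) = -9 + 3*(-25) = -9 - 75 = -84)
m(x, y) = 9/4 (m(x, y) = -5*(-¼) + 1 = 5/4 + 1 = 9/4)
N(d, C) = -84
(-25814 + N(57, m(12, 14)))*(13485 + 45127) = (-25814 - 84)*(13485 + 45127) = -25898*58612 = -1517933576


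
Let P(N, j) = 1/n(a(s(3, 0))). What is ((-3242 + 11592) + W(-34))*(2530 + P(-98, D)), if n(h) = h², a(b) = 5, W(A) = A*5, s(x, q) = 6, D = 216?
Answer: 103478636/5 ≈ 2.0696e+7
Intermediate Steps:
W(A) = 5*A
P(N, j) = 1/25 (P(N, j) = 1/(5²) = 1/25)
((-3242 + 11592) + W(-34))*(2530 + P(-98, D)) = ((-3242 + 11592) + 5*(-34))*(2530 + 1/25) = (8350 - 170)*(63251/25) = 8180*(63251/25) = 103478636/5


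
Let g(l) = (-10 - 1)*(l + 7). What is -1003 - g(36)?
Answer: -530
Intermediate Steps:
g(l) = -77 - 11*l (g(l) = -11*(7 + l) = -77 - 11*l)
-1003 - g(36) = -1003 - (-77 - 11*36) = -1003 - (-77 - 396) = -1003 - 1*(-473) = -1003 + 473 = -530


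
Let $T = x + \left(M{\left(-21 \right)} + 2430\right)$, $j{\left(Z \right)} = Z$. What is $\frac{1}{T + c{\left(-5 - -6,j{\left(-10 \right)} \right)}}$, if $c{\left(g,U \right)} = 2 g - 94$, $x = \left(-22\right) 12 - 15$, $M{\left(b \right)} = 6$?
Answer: $\frac{1}{2065} \approx 0.00048426$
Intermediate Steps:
$x = -279$ ($x = -264 - 15 = -279$)
$c{\left(g,U \right)} = -94 + 2 g$
$T = 2157$ ($T = -279 + \left(6 + 2430\right) = -279 + 2436 = 2157$)
$\frac{1}{T + c{\left(-5 - -6,j{\left(-10 \right)} \right)}} = \frac{1}{2157 - \left(94 - 2 \left(-5 - -6\right)\right)} = \frac{1}{2157 - \left(94 - 2 \left(-5 + 6\right)\right)} = \frac{1}{2157 + \left(-94 + 2 \cdot 1\right)} = \frac{1}{2157 + \left(-94 + 2\right)} = \frac{1}{2157 - 92} = \frac{1}{2065}$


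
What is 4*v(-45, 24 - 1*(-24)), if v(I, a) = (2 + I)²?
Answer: 7396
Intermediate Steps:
4*v(-45, 24 - 1*(-24)) = 4*(2 - 45)² = 4*(-43)² = 4*1849 = 7396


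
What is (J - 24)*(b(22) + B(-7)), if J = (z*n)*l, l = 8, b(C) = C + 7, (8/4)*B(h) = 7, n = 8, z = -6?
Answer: -13260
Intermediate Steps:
B(h) = 7/2 (B(h) = (½)*7 = 7/2)
b(C) = 7 + C
J = -384 (J = -6*8*8 = -48*8 = -384)
(J - 24)*(b(22) + B(-7)) = (-384 - 24)*((7 + 22) + 7/2) = -408*(29 + 7/2) = -408*65/2 = -13260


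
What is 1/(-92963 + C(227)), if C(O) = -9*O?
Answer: -1/95006 ≈ -1.0526e-5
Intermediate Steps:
1/(-92963 + C(227)) = 1/(-92963 - 9*227) = 1/(-92963 - 2043) = 1/(-95006) = -1/95006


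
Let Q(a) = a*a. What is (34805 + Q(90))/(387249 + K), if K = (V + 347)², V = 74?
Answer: 8581/112898 ≈ 0.076007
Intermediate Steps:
Q(a) = a²
K = 177241 (K = (74 + 347)² = 421² = 177241)
(34805 + Q(90))/(387249 + K) = (34805 + 90²)/(387249 + 177241) = (34805 + 8100)/564490 = 42905*(1/564490) = 8581/112898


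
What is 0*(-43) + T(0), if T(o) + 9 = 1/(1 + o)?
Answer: -8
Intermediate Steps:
T(o) = -9 + 1/(1 + o)
0*(-43) + T(0) = 0*(-43) + (-8 - 9*0)/(1 + 0) = 0 + (-8 + 0)/1 = 0 + 1*(-8) = 0 - 8 = -8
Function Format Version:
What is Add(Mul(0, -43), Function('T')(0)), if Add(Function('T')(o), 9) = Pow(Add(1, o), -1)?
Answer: -8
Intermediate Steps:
Function('T')(o) = Add(-9, Pow(Add(1, o), -1))
Add(Mul(0, -43), Function('T')(0)) = Add(Mul(0, -43), Mul(Pow(Add(1, 0), -1), Add(-8, Mul(-9, 0)))) = Add(0, Mul(Pow(1, -1), Add(-8, 0))) = Add(0, Mul(1, -8)) = Add(0, -8) = -8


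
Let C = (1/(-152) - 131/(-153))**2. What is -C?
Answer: -390418081/540841536 ≈ -0.72187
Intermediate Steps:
C = 390418081/540841536 (C = (-1/152 - 131*(-1/153))**2 = (-1/152 + 131/153)**2 = (19759/23256)**2 = 390418081/540841536 ≈ 0.72187)
-C = -1*390418081/540841536 = -390418081/540841536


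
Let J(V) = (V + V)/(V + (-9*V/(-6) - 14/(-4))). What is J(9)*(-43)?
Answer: -387/13 ≈ -29.769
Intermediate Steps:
J(V) = 2*V/(7/2 + 5*V/2) (J(V) = (2*V)/(V + (-9*V*(-⅙) - 14*(-¼))) = (2*V)/(V + (3*V/2 + 7/2)) = (2*V)/(V + (7/2 + 3*V/2)) = (2*V)/(7/2 + 5*V/2) = 2*V/(7/2 + 5*V/2))
J(9)*(-43) = (4*9/(7 + 5*9))*(-43) = (4*9/(7 + 45))*(-43) = (4*9/52)*(-43) = (4*9*(1/52))*(-43) = (9/13)*(-43) = -387/13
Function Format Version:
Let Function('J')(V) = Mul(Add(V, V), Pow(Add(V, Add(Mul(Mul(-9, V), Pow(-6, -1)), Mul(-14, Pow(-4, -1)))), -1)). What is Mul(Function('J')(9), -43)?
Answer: Rational(-387, 13) ≈ -29.769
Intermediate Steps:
Function('J')(V) = Mul(2, V, Pow(Add(Rational(7, 2), Mul(Rational(5, 2), V)), -1)) (Function('J')(V) = Mul(Mul(2, V), Pow(Add(V, Add(Mul(Mul(-9, V), Rational(-1, 6)), Mul(-14, Rational(-1, 4)))), -1)) = Mul(Mul(2, V), Pow(Add(V, Add(Mul(Rational(3, 2), V), Rational(7, 2))), -1)) = Mul(Mul(2, V), Pow(Add(V, Add(Rational(7, 2), Mul(Rational(3, 2), V))), -1)) = Mul(Mul(2, V), Pow(Add(Rational(7, 2), Mul(Rational(5, 2), V)), -1)) = Mul(2, V, Pow(Add(Rational(7, 2), Mul(Rational(5, 2), V)), -1)))
Mul(Function('J')(9), -43) = Mul(Mul(4, 9, Pow(Add(7, Mul(5, 9)), -1)), -43) = Mul(Mul(4, 9, Pow(Add(7, 45), -1)), -43) = Mul(Mul(4, 9, Pow(52, -1)), -43) = Mul(Mul(4, 9, Rational(1, 52)), -43) = Mul(Rational(9, 13), -43) = Rational(-387, 13)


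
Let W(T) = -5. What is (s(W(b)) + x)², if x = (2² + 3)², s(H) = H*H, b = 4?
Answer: 5476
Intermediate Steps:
s(H) = H²
x = 49 (x = (4 + 3)² = 7² = 49)
(s(W(b)) + x)² = ((-5)² + 49)² = (25 + 49)² = 74² = 5476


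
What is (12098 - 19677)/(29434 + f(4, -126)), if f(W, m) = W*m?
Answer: -689/2630 ≈ -0.26198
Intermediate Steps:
(12098 - 19677)/(29434 + f(4, -126)) = (12098 - 19677)/(29434 + 4*(-126)) = -7579/(29434 - 504) = -7579/28930 = -7579*1/28930 = -689/2630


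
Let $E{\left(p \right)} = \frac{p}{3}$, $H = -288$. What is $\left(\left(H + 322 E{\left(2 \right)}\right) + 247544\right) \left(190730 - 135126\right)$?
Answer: $\frac{41281076848}{3} \approx 1.376 \cdot 10^{10}$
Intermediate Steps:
$E{\left(p \right)} = \frac{p}{3}$ ($E{\left(p \right)} = p \frac{1}{3} = \frac{p}{3}$)
$\left(\left(H + 322 E{\left(2 \right)}\right) + 247544\right) \left(190730 - 135126\right) = \left(\left(-288 + 322 \cdot \frac{1}{3} \cdot 2\right) + 247544\right) \left(190730 - 135126\right) = \left(\left(-288 + 322 \cdot \frac{2}{3}\right) + 247544\right) 55604 = \left(\left(-288 + \frac{644}{3}\right) + 247544\right) 55604 = \left(- \frac{220}{3} + 247544\right) 55604 = \frac{742412}{3} \cdot 55604 = \frac{41281076848}{3}$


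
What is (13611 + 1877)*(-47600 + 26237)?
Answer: -330870144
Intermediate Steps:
(13611 + 1877)*(-47600 + 26237) = 15488*(-21363) = -330870144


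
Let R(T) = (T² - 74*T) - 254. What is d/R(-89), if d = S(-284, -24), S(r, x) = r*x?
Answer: 2272/4751 ≈ 0.47822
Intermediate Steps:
R(T) = -254 + T² - 74*T
d = 6816 (d = -284*(-24) = 6816)
d/R(-89) = 6816/(-254 + (-89)² - 74*(-89)) = 6816/(-254 + 7921 + 6586) = 6816/14253 = 6816*(1/14253) = 2272/4751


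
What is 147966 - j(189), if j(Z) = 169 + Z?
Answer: 147608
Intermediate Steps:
147966 - j(189) = 147966 - (169 + 189) = 147966 - 1*358 = 147966 - 358 = 147608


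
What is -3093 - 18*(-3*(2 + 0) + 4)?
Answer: -3057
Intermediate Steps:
-3093 - 18*(-3*(2 + 0) + 4) = -3093 - 18*(-3*2 + 4) = -3093 - 18*(-6 + 4) = -3093 - 18*(-2) = -3093 - 1*(-36) = -3093 + 36 = -3057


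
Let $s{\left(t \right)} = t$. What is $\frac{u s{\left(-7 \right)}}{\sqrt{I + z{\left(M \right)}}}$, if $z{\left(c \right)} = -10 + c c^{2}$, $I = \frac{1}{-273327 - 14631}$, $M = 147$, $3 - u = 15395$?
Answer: $\frac{107744 \sqrt{263395853672584974}}{914702330453} \approx 60.453$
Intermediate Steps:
$u = -15392$ ($u = 3 - 15395 = -15392$)
$I = - \frac{1}{287958}$ ($I = \frac{1}{-287958} = - \frac{1}{287958} \approx -3.4727 \cdot 10^{-6}$)
$z{\left(c \right)} = -10 + c^{3}$
$\frac{u s{\left(-7 \right)}}{\sqrt{I + z{\left(M \right)}}} = \frac{\left(-15392\right) \left(-7\right)}{\sqrt{- \frac{1}{287958} - \left(10 - 147^{3}\right)}} = \frac{107744}{\sqrt{- \frac{1}{287958} + \left(-10 + 3176523\right)}} = \frac{107744}{\sqrt{- \frac{1}{287958} + 3176513}} = \frac{107744}{\sqrt{\frac{914702330453}{287958}}} = \frac{107744}{\frac{1}{287958} \sqrt{263395853672584974}} = 107744 \frac{\sqrt{263395853672584974}}{914702330453} = \frac{107744 \sqrt{263395853672584974}}{914702330453}$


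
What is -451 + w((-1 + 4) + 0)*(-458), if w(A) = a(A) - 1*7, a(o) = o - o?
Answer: 2755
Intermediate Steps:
a(o) = 0
w(A) = -7 (w(A) = 0 - 1*7 = 0 - 7 = -7)
-451 + w((-1 + 4) + 0)*(-458) = -451 - 7*(-458) = -451 + 3206 = 2755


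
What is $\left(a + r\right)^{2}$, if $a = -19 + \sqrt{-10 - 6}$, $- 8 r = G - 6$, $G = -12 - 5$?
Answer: $\frac{15617}{64} - 129 i \approx 244.02 - 129.0 i$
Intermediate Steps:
$G = -17$ ($G = -12 - 5 = -17$)
$r = \frac{23}{8}$ ($r = - \frac{-17 - 6}{8} = \left(- \frac{1}{8}\right) \left(-23\right) = \frac{23}{8} \approx 2.875$)
$a = -19 + 4 i$ ($a = -19 + \sqrt{-16} = -19 + 4 i \approx -19.0 + 4.0 i$)
$\left(a + r\right)^{2} = \left(\left(-19 + 4 i\right) + \frac{23}{8}\right)^{2} = \left(- \frac{129}{8} + 4 i\right)^{2}$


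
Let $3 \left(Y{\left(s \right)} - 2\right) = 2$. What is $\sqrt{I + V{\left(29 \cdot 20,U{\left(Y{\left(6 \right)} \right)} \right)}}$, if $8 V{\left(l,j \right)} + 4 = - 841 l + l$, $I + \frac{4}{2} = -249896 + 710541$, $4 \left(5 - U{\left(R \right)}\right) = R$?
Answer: $\frac{\sqrt{1598970}}{2} \approx 632.25$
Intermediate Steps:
$Y{\left(s \right)} = \frac{8}{3}$ ($Y{\left(s \right)} = 2 + \frac{1}{3} \cdot 2 = 2 + \frac{2}{3} = \frac{8}{3}$)
$U{\left(R \right)} = 5 - \frac{R}{4}$
$I = 460643$ ($I = -2 + \left(-249896 + 710541\right) = -2 + 460645 = 460643$)
$V{\left(l,j \right)} = - \frac{1}{2} - 105 l$ ($V{\left(l,j \right)} = - \frac{1}{2} + \frac{- 841 l + l}{8} = - \frac{1}{2} + \frac{\left(-840\right) l}{8} = - \frac{1}{2} - 105 l$)
$\sqrt{I + V{\left(29 \cdot 20,U{\left(Y{\left(6 \right)} \right)} \right)}} = \sqrt{460643 - \left(\frac{1}{2} + 105 \cdot 29 \cdot 20\right)} = \sqrt{460643 - \frac{121801}{2}} = \sqrt{\frac{799485}{2}} = \frac{\sqrt{1598970}}{2}$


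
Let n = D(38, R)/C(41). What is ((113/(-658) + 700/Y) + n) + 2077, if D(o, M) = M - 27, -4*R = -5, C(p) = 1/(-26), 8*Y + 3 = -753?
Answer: 24329834/8883 ≈ 2738.9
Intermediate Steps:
Y = -189/2 (Y = -3/8 + (⅛)*(-753) = -3/8 - 753/8 = -189/2 ≈ -94.500)
C(p) = -1/26
R = 5/4 (R = -¼*(-5) = 5/4 ≈ 1.2500)
D(o, M) = -27 + M
n = 1339/2 (n = (-27 + 5/4)/(-1/26) = -103/4*(-26) = 1339/2 ≈ 669.50)
((113/(-658) + 700/Y) + n) + 2077 = ((113/(-658) + 700/(-189/2)) + 1339/2) + 2077 = ((113*(-1/658) + 700*(-2/189)) + 1339/2) + 2077 = ((-113/658 - 200/27) + 1339/2) + 2077 = (-134651/17766 + 1339/2) + 2077 = 5879843/8883 + 2077 = 24329834/8883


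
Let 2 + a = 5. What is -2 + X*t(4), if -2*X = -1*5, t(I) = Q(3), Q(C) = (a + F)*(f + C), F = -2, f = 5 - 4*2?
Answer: -2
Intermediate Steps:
a = 3 (a = -2 + 5 = 3)
f = -3 (f = 5 - 8 = -3)
Q(C) = -3 + C (Q(C) = (3 - 2)*(-3 + C) = 1*(-3 + C) = -3 + C)
t(I) = 0 (t(I) = -3 + 3 = 0)
X = 5/2 (X = -(-1)*5/2 = -½*(-5) = 5/2 ≈ 2.5000)
-2 + X*t(4) = -2 + (5/2)*0 = -2 + 0 = -2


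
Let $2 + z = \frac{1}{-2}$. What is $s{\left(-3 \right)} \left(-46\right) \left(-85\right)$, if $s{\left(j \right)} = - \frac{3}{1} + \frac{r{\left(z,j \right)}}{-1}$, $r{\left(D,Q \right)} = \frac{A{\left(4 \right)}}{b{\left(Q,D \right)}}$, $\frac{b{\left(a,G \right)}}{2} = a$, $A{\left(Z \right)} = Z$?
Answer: $- \frac{27370}{3} \approx -9123.3$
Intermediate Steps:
$z = - \frac{5}{2}$ ($z = -2 + \frac{1}{-2} = -2 - \frac{1}{2} = - \frac{5}{2} \approx -2.5$)
$b{\left(a,G \right)} = 2 a$
$r{\left(D,Q \right)} = \frac{2}{Q}$ ($r{\left(D,Q \right)} = \frac{4}{2 Q} = 4 \frac{1}{2 Q} = \frac{2}{Q}$)
$s{\left(j \right)} = -3 - \frac{2}{j}$ ($s{\left(j \right)} = - \frac{3}{1} + \frac{2 \frac{1}{j}}{-1} = \left(-3\right) 1 + \frac{2}{j} \left(-1\right) = -3 - \frac{2}{j}$)
$s{\left(-3 \right)} \left(-46\right) \left(-85\right) = \left(-3 - \frac{2}{-3}\right) \left(-46\right) \left(-85\right) = \left(-3 - - \frac{2}{3}\right) \left(-46\right) \left(-85\right) = \left(-3 + \frac{2}{3}\right) \left(-46\right) \left(-85\right) = \left(- \frac{7}{3}\right) \left(-46\right) \left(-85\right) = \frac{322}{3} \left(-85\right) = - \frac{27370}{3}$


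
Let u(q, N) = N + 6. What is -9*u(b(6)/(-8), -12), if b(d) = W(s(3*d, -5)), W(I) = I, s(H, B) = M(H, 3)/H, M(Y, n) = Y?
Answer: 54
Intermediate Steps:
s(H, B) = 1 (s(H, B) = H/H = 1)
b(d) = 1
u(q, N) = 6 + N
-9*u(b(6)/(-8), -12) = -9*(6 - 12) = -9*(-6) = 54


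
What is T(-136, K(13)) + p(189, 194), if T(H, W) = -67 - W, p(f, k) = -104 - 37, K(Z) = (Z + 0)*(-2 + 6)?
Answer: -260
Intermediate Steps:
K(Z) = 4*Z (K(Z) = Z*4 = 4*Z)
p(f, k) = -141
T(-136, K(13)) + p(189, 194) = (-67 - 4*13) - 141 = (-67 - 1*52) - 141 = (-67 - 52) - 141 = -119 - 141 = -260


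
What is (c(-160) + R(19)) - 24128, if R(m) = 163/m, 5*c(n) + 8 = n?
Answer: -2294537/95 ≈ -24153.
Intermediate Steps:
c(n) = -8/5 + n/5
(c(-160) + R(19)) - 24128 = ((-8/5 + (⅕)*(-160)) + 163/19) - 24128 = ((-8/5 - 32) + 163*(1/19)) - 24128 = (-168/5 + 163/19) - 24128 = -2377/95 - 24128 = -2294537/95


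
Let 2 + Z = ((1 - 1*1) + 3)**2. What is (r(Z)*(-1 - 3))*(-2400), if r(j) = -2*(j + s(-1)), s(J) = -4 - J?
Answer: -76800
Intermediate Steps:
Z = 7 (Z = -2 + ((1 - 1*1) + 3)**2 = -2 + ((1 - 1) + 3)**2 = -2 + (0 + 3)**2 = -2 + 3**2 = -2 + 9 = 7)
r(j) = 6 - 2*j (r(j) = -2*(j + (-4 - 1*(-1))) = -2*(j + (-4 + 1)) = -2*(j - 3) = -2*(-3 + j) = 6 - 2*j)
(r(Z)*(-1 - 3))*(-2400) = ((6 - 2*7)*(-1 - 3))*(-2400) = ((6 - 14)*(-4))*(-2400) = -8*(-4)*(-2400) = 32*(-2400) = -76800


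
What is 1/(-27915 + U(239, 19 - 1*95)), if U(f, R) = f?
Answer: -1/27676 ≈ -3.6132e-5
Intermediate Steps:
1/(-27915 + U(239, 19 - 1*95)) = 1/(-27915 + 239) = 1/(-27676) = -1/27676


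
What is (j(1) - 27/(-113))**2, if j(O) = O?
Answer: 19600/12769 ≈ 1.5350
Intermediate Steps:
(j(1) - 27/(-113))**2 = (1 - 27/(-113))**2 = (1 - 27*(-1/113))**2 = (1 + 27/113)**2 = (140/113)**2 = 19600/12769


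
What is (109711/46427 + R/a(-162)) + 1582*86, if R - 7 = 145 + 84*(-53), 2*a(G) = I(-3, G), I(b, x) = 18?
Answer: 56649727135/417843 ≈ 1.3558e+5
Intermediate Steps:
a(G) = 9 (a(G) = (1/2)*18 = 9)
R = -4300 (R = 7 + (145 + 84*(-53)) = 7 + (145 - 4452) = 7 - 4307 = -4300)
(109711/46427 + R/a(-162)) + 1582*86 = (109711/46427 - 4300/9) + 1582*86 = (109711*(1/46427) - 4300*1/9) + 136052 = (109711/46427 - 4300/9) + 136052 = -198648701/417843 + 136052 = 56649727135/417843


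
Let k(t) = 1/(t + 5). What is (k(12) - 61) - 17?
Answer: -1325/17 ≈ -77.941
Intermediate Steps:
k(t) = 1/(5 + t)
(k(12) - 61) - 17 = (1/(5 + 12) - 61) - 17 = (1/17 - 61) - 17 = -1036/17 - 17 = -1325/17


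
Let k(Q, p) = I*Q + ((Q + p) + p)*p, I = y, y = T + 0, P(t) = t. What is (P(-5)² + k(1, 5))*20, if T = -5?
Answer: 1500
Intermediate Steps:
y = -5 (y = -5 + 0 = -5)
I = -5
k(Q, p) = -5*Q + p*(Q + 2*p) (k(Q, p) = -5*Q + ((Q + p) + p)*p = -5*Q + (Q + 2*p)*p = -5*Q + p*(Q + 2*p))
(P(-5)² + k(1, 5))*20 = ((-5)² + (-5*1 + 2*5² + 1*5))*20 = (25 + (-5 + 2*25 + 5))*20 = (25 + (-5 + 50 + 5))*20 = (25 + 50)*20 = 75*20 = 1500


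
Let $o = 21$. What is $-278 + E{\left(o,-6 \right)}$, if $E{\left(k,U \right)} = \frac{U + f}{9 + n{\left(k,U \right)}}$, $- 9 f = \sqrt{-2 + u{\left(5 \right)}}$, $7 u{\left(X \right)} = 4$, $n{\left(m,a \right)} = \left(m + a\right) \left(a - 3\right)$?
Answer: $- \frac{5837}{21} + \frac{i \sqrt{70}}{7938} \approx -277.95 + 0.001054 i$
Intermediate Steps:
$n{\left(m,a \right)} = \left(-3 + a\right) \left(a + m\right)$ ($n{\left(m,a \right)} = \left(a + m\right) \left(-3 + a\right) = \left(-3 + a\right) \left(a + m\right)$)
$u{\left(X \right)} = \frac{4}{7}$ ($u{\left(X \right)} = \frac{1}{7} \cdot 4 = \frac{4}{7}$)
$f = - \frac{i \sqrt{70}}{63}$ ($f = - \frac{\sqrt{-2 + \frac{4}{7}}}{9} = - \frac{\sqrt{- \frac{10}{7}}}{9} = - \frac{\frac{1}{7} i \sqrt{70}}{9} = - \frac{i \sqrt{70}}{63} \approx - 0.1328 i$)
$E{\left(k,U \right)} = \frac{U - \frac{i \sqrt{70}}{63}}{9 + U^{2} - 3 U - 3 k + U k}$ ($E{\left(k,U \right)} = \frac{U - \frac{i \sqrt{70}}{63}}{9 + \left(U^{2} - 3 U - 3 k + U k\right)} = \frac{U - \frac{i \sqrt{70}}{63}}{9 + U^{2} - 3 U - 3 k + U k}$)
$-278 + E{\left(o,-6 \right)} = -278 + \frac{-6 - \frac{i \sqrt{70}}{63}}{9 + \left(-6\right)^{2} - -18 - 63 - 126} = -278 + \frac{-6 - \frac{i \sqrt{70}}{63}}{9 + 36 + 18 - 63 - 126} = -278 + \frac{-6 - \frac{i \sqrt{70}}{63}}{-126} = -278 - \frac{-6 - \frac{i \sqrt{70}}{63}}{126} = -278 + \left(\frac{1}{21} + \frac{i \sqrt{70}}{7938}\right) = - \frac{5837}{21} + \frac{i \sqrt{70}}{7938}$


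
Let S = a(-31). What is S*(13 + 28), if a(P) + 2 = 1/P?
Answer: -2583/31 ≈ -83.323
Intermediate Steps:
a(P) = -2 + 1/P
S = -63/31 (S = -2 + 1/(-31) = -2 - 1/31 = -63/31 ≈ -2.0323)
S*(13 + 28) = -63*(13 + 28)/31 = -63/31*41 = -2583/31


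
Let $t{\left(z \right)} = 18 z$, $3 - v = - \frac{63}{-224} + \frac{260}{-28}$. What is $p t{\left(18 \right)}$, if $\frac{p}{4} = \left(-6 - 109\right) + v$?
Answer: $- \frac{1868751}{14} \approx -1.3348 \cdot 10^{5}$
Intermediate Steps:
$v = \frac{2689}{224}$ ($v = 3 - \left(- \frac{63}{-224} + \frac{260}{-28}\right) = 3 - \left(\left(-63\right) \left(- \frac{1}{224}\right) + 260 \left(- \frac{1}{28}\right)\right) = 3 - \left(\frac{9}{32} - \frac{65}{7}\right) = 3 - - \frac{2017}{224} = 3 + \frac{2017}{224} = \frac{2689}{224} \approx 12.004$)
$p = - \frac{23071}{56}$ ($p = 4 \left(\left(-6 - 109\right) + \frac{2689}{224}\right) = 4 \left(-115 + \frac{2689}{224}\right) = 4 \left(- \frac{23071}{224}\right) = - \frac{23071}{56} \approx -411.98$)
$p t{\left(18 \right)} = - \frac{23071 \cdot 18 \cdot 18}{56} = \left(- \frac{23071}{56}\right) 324 = - \frac{1868751}{14}$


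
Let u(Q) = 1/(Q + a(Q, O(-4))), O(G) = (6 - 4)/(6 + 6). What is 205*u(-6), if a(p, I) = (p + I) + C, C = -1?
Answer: -1230/77 ≈ -15.974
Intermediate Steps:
O(G) = ⅙ (O(G) = 2/12 = 2*(1/12) = ⅙)
a(p, I) = -1 + I + p (a(p, I) = (p + I) - 1 = (I + p) - 1 = -1 + I + p)
u(Q) = 1/(-⅚ + 2*Q) (u(Q) = 1/(Q + (-1 + ⅙ + Q)) = 1/(Q + (-⅚ + Q)) = 1/(-⅚ + 2*Q))
205*u(-6) = 205*(6/(-5 + 12*(-6))) = 205*(6/(-5 - 72)) = 205*(6/(-77)) = 205*(6*(-1/77)) = 205*(-6/77) = -1230/77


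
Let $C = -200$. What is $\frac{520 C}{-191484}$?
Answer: $\frac{26000}{47871} \approx 0.54313$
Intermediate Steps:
$\frac{520 C}{-191484} = \frac{520 \left(-200\right)}{-191484} = \left(-104000\right) \left(- \frac{1}{191484}\right) = \frac{26000}{47871}$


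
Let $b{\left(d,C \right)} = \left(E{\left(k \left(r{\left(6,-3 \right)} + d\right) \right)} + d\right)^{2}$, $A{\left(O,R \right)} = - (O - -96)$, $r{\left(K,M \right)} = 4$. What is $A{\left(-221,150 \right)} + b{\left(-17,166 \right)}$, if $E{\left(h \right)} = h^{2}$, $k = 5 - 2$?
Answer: $2262141$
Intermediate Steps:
$k = 3$ ($k = 5 - 2 = 3$)
$A{\left(O,R \right)} = -96 - O$ ($A{\left(O,R \right)} = - (O + 96) = - (96 + O) = -96 - O$)
$b{\left(d,C \right)} = \left(d + \left(12 + 3 d\right)^{2}\right)^{2}$ ($b{\left(d,C \right)} = \left(\left(3 \left(4 + d\right)\right)^{2} + d\right)^{2} = \left(\left(12 + 3 d\right)^{2} + d\right)^{2} = \left(d + \left(12 + 3 d\right)^{2}\right)^{2}$)
$A{\left(-221,150 \right)} + b{\left(-17,166 \right)} = \left(-96 - -221\right) + \left(-17 + 9 \left(4 - 17\right)^{2}\right)^{2} = \left(-96 + 221\right) + \left(-17 + 9 \left(-13\right)^{2}\right)^{2} = 125 + \left(-17 + 9 \cdot 169\right)^{2} = 125 + \left(-17 + 1521\right)^{2} = 125 + 1504^{2} = 125 + 2262016 = 2262141$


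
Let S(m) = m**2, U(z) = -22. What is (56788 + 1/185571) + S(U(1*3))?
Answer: 10628022313/185571 ≈ 57272.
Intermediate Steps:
(56788 + 1/185571) + S(U(1*3)) = (56788 + 1/185571) + (-22)**2 = (56788 + 1/185571) + 484 = 10538205949/185571 + 484 = 10628022313/185571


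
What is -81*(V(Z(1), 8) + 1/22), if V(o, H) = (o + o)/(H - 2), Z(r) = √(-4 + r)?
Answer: -81/22 - 27*I*√3 ≈ -3.6818 - 46.765*I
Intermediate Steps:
V(o, H) = 2*o/(-2 + H) (V(o, H) = (2*o)/(-2 + H) = 2*o/(-2 + H))
-81*(V(Z(1), 8) + 1/22) = -81*(2*√(-4 + 1)/(-2 + 8) + 1/22) = -81*(2*√(-3)/6 + 1/22) = -81*(2*(I*√3)*(⅙) + 1/22) = -81*(I*√3/3 + 1/22) = -81*(1/22 + I*√3/3) = -81/22 - 27*I*√3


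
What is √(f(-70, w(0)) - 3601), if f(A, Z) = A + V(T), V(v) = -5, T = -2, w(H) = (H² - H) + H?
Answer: 2*I*√919 ≈ 60.63*I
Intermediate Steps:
w(H) = H²
f(A, Z) = -5 + A (f(A, Z) = A - 5 = -5 + A)
√(f(-70, w(0)) - 3601) = √((-5 - 70) - 3601) = √(-75 - 3601) = √(-3676) = 2*I*√919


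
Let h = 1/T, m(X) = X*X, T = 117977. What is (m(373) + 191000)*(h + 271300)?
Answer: 10566491756983029/117977 ≈ 8.9564e+10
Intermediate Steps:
m(X) = X²
h = 1/117977 ≈ 8.4762e-6
(m(373) + 191000)*(h + 271300) = (373² + 191000)*(1/117977 + 271300) = (139129 + 191000)*(32007160101/117977) = 330129*(32007160101/117977) = 10566491756983029/117977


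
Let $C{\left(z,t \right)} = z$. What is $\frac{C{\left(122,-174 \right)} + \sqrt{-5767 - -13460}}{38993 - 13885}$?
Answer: $\frac{61}{12554} + \frac{7 \sqrt{157}}{25108} \approx 0.0083523$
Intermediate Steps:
$\frac{C{\left(122,-174 \right)} + \sqrt{-5767 - -13460}}{38993 - 13885} = \frac{122 + \sqrt{-5767 - -13460}}{38993 - 13885} = \frac{122 + \sqrt{-5767 + 13460}}{25108} = \left(122 + \sqrt{7693}\right) \frac{1}{25108} = \left(122 + 7 \sqrt{157}\right) \frac{1}{25108} = \frac{61}{12554} + \frac{7 \sqrt{157}}{25108}$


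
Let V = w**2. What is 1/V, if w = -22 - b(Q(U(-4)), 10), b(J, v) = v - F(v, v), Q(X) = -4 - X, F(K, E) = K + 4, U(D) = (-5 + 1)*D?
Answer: 1/324 ≈ 0.0030864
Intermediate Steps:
U(D) = -4*D
F(K, E) = 4 + K
b(J, v) = -4 (b(J, v) = v - (4 + v) = v + (-4 - v) = -4)
w = -18 (w = -22 - 1*(-4) = -22 + 4 = -18)
V = 324 (V = (-18)**2 = 324)
1/V = 1/324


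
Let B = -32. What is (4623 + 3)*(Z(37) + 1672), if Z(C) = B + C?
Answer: 7757802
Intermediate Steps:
Z(C) = -32 + C
(4623 + 3)*(Z(37) + 1672) = (4623 + 3)*((-32 + 37) + 1672) = 4626*(5 + 1672) = 4626*1677 = 7757802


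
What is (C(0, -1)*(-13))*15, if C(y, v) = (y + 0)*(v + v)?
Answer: 0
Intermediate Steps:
C(y, v) = 2*v*y (C(y, v) = y*(2*v) = 2*v*y)
(C(0, -1)*(-13))*15 = ((2*(-1)*0)*(-13))*15 = (0*(-13))*15 = 0*15 = 0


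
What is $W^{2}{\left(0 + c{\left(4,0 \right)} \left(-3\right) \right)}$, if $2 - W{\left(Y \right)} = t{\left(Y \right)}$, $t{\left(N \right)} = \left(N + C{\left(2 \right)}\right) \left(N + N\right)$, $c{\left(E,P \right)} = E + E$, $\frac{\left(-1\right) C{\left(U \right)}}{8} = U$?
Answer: $3678724$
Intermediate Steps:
$C{\left(U \right)} = - 8 U$
$c{\left(E,P \right)} = 2 E$
$t{\left(N \right)} = 2 N \left(-16 + N\right)$ ($t{\left(N \right)} = \left(N - 16\right) \left(N + N\right) = \left(N - 16\right) 2 N = \left(-16 + N\right) 2 N = 2 N \left(-16 + N\right)$)
$W{\left(Y \right)} = 2 - 2 Y \left(-16 + Y\right)$
$W^{2}{\left(0 + c{\left(4,0 \right)} \left(-3\right) \right)} = \left(2 - 2 \left(0 + 2 \cdot 4 \left(-3\right)\right) \left(-16 + \left(0 + 2 \cdot 4 \left(-3\right)\right)\right)\right)^{2} = \left(2 - 2 \left(0 + 8 \left(-3\right)\right) \left(-16 + \left(0 + 8 \left(-3\right)\right)\right)\right)^{2} = \left(2 - 2 \left(0 - 24\right) \left(-16 + \left(0 - 24\right)\right)\right)^{2} = \left(2 - - 48 \left(-16 - 24\right)\right)^{2} = \left(2 - \left(-48\right) \left(-40\right)\right)^{2} = \left(2 - 1920\right)^{2} = \left(-1918\right)^{2} = 3678724$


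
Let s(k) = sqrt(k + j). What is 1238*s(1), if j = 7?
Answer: 2476*sqrt(2) ≈ 3501.6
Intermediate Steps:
s(k) = sqrt(7 + k) (s(k) = sqrt(k + 7) = sqrt(7 + k))
1238*s(1) = 1238*sqrt(7 + 1) = 1238*sqrt(8) = 1238*(2*sqrt(2)) = 2476*sqrt(2)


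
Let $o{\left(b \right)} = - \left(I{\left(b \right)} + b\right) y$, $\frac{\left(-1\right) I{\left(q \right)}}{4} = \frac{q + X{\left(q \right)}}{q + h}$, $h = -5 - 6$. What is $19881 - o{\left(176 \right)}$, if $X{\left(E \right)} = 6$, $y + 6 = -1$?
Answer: $\frac{3082181}{165} \approx 18680.0$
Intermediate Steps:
$y = -7$ ($y = -6 - 1 = -7$)
$h = -11$ ($h = -5 - 6 = -11$)
$I{\left(q \right)} = - \frac{4 \left(6 + q\right)}{-11 + q}$ ($I{\left(q \right)} = - 4 \frac{q + 6}{q - 11} = - 4 \frac{6 + q}{-11 + q} = - \frac{4 \left(6 + q\right)}{-11 + q}$)
$o{\left(b \right)} = 7 b + \frac{28 \left(-6 - b\right)}{-11 + b}$ ($o{\left(b \right)} = - \left(\frac{4 \left(-6 - b\right)}{-11 + b} + b\right) \left(-7\right) = - \left(b + \frac{4 \left(-6 - b\right)}{-11 + b}\right) \left(-7\right) = - (- 7 b - \frac{28 \left(-6 - b\right)}{-11 + b}) = 7 b + \frac{28 \left(-6 - b\right)}{-11 + b}$)
$19881 - o{\left(176 \right)} = 19881 - \frac{7 \left(-24 + 176^{2} - 2640\right)}{-11 + 176} = 19881 - \frac{7 \left(-24 + 30976 - 2640\right)}{165} = 19881 - 7 \cdot \frac{1}{165} \cdot 28312 = 19881 - \frac{198184}{165} = \frac{3082181}{165}$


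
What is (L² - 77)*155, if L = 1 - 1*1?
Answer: -11935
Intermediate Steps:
L = 0 (L = 1 - 1 = 0)
(L² - 77)*155 = (0² - 77)*155 = (0 - 77)*155 = -77*155 = -11935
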